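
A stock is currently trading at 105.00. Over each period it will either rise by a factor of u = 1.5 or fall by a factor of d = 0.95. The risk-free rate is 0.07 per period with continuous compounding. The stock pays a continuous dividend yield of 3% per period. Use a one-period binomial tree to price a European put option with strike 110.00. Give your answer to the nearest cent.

Per-period risk-free factor R = e^0.07 = 1.0725; dividend-adjusted growth = e^(0.07−0.03) = 1.0408.
Risk-neutral probability p = (1.0408 − 0.95)/(1.5 − 0.95) = 0.0908/0.5500 = 0.1651
Terminal stock prices: S_u = 157.5, S_d = 99.75
Terminal payoffs (K − S): max(-47.5, 0) = 0, max(10.25, 0) = 10.25
Node 0 (S = 105): V_0 = e^(−0.07)·[0.1651·0.0000 + 0.8349·10.2500] = 7.9791

7.98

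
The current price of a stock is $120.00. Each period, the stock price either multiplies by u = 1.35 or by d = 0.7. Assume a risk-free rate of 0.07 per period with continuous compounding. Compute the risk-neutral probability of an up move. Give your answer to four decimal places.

p = 0.5731

Risk-neutral probability p = (e^0.07 − 0.7)/(1.35 − 0.7) = 0.3725/0.6500 = 0.5731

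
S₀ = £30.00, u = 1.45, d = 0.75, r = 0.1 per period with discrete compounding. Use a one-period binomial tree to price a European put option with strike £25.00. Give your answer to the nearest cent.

£1.14

Risk-neutral probability p = (1 + 0.1 − 0.75)/(1.45 − 0.75) = 0.3500/0.7000 = 0.5000
Terminal stock prices: S_u = 43.5, S_d = 22.5
Terminal payoffs (K − S): max(-18.5, 0) = 0, max(2.5, 0) = 2.5
Node 0 (S = 30): V_0 = 1/1.1·[0.5000·0.0000 + 0.5000·2.5000] = 1.1364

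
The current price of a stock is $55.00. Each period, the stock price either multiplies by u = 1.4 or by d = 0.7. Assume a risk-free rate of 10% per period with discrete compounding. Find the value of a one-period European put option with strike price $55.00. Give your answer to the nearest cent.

Risk-neutral probability p = (1 + 0.1 − 0.7)/(1.4 − 0.7) = 0.4000/0.7000 = 0.5714
Terminal stock prices: S_u = 77, S_d = 38.5
Terminal payoffs (K − S): max(-22, 0) = 0, max(16.5, 0) = 16.5
Node 0 (S = 55): V_0 = 1/1.1·[0.5714·0.0000 + 0.4286·16.5000] = 6.4286

$6.43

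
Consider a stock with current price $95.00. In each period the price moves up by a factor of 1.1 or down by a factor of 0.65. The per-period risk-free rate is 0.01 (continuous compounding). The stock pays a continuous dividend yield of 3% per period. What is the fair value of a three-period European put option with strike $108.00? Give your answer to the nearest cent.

$25.06

Per-period risk-free factor R = e^0.01 = 1.0101; dividend-adjusted growth = e^(0.01−0.03) = 0.9802.
Risk-neutral probability p = (0.9802 − 0.65)/(1.1 − 0.65) = 0.3302/0.4500 = 0.7338
Terminal stock prices: S_uuu = 126.4, S_uud = 74.72, S_udd = 44.15, S_ddd = 26.09
Terminal payoffs (K − S): max(-18.45, 0) = 0, max(33.28, 0) = 33.28, max(63.85, 0) = 63.85, max(81.91, 0) = 81.91
Node uu (S = 115): V_uu = e^(−0.01)·[0.7338·0.0000 + 0.2662·33.2825] = 8.7725
Node ud (S = 67.93): V_ud = e^(−0.01)·[0.7338·33.2825 + 0.2662·63.8487] = 41.0079
Node dd (S = 40.14): V_dd = e^(−0.01)·[0.7338·63.8487 + 0.2662·81.9106] = 67.9741
Node u (S = 104.5): V_u = e^(−0.01)·[0.7338·8.7725 + 0.2662·41.0079] = 17.1817
Node d (S = 61.75): V_d = e^(−0.01)·[0.7338·41.0079 + 0.2662·67.9741] = 47.7075
Node 0 (S = 95): V_0 = e^(−0.01)·[0.7338·17.1817 + 0.2662·47.7075] = 25.0566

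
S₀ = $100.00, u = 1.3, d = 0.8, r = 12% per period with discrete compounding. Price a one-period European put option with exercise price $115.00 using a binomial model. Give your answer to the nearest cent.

Risk-neutral probability p = (1 + 0.12 − 0.8)/(1.3 − 0.8) = 0.3200/0.5000 = 0.6400
Terminal stock prices: S_u = 130, S_d = 80
Terminal payoffs (K − S): max(-15, 0) = 0, max(35, 0) = 35
Node 0 (S = 100): V_0 = 1/1.12·[0.6400·0.0000 + 0.3600·35.0000] = 11.2500

$11.25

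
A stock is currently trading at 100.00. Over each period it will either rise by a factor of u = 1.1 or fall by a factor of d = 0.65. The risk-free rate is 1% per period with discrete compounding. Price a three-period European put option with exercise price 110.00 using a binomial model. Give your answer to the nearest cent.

18.24

Risk-neutral probability p = (1 + 0.01 − 0.65)/(1.1 − 0.65) = 0.3600/0.4500 = 0.8000
Terminal stock prices: S_uuu = 133.1, S_uud = 78.65, S_udd = 46.48, S_ddd = 27.46
Terminal payoffs (K − S): max(-23.1, 0) = 0, max(31.35, 0) = 31.35, max(63.52, 0) = 63.52, max(82.54, 0) = 82.54
Node uu (S = 121): V_uu = 1/1.01·[0.8000·0.0000 + 0.2000·31.3500] = 6.2079
Node ud (S = 71.5): V_ud = 1/1.01·[0.8000·31.3500 + 0.2000·63.5250] = 37.4109
Node dd (S = 42.25): V_dd = 1/1.01·[0.8000·63.5250 + 0.2000·82.5375] = 66.6609
Node u (S = 110): V_u = 1/1.01·[0.8000·6.2079 + 0.2000·37.4109] = 12.3253
Node d (S = 65): V_d = 1/1.01·[0.8000·37.4109 + 0.2000·66.6609] = 42.8326
Node 0 (S = 100): V_0 = 1/1.01·[0.8000·12.3253 + 0.2000·42.8326] = 18.2443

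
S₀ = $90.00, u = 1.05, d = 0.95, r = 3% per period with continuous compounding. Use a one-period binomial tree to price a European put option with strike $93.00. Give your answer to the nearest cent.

Risk-neutral probability p = (e^0.03 − 0.95)/(1.05 − 0.95) = 0.0805/0.1000 = 0.8045
Terminal stock prices: S_u = 94.5, S_d = 85.5
Terminal payoffs (K − S): max(-1.5, 0) = 0, max(7.5, 0) = 7.5
Node 0 (S = 90): V_0 = e^(−0.03)·[0.8045·0.0000 + 0.1955·7.5000] = 1.4226

$1.42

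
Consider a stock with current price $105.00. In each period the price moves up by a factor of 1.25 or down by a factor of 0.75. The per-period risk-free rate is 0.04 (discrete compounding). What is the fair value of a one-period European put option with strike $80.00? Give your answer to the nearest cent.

Risk-neutral probability p = (1 + 0.04 − 0.75)/(1.25 − 0.75) = 0.2900/0.5000 = 0.5800
Terminal stock prices: S_u = 131.2, S_d = 78.75
Terminal payoffs (K − S): max(-51.25, 0) = 0, max(1.25, 0) = 1.25
Node 0 (S = 105): V_0 = 1/1.04·[0.5800·0.0000 + 0.4200·1.2500] = 0.5048

$0.50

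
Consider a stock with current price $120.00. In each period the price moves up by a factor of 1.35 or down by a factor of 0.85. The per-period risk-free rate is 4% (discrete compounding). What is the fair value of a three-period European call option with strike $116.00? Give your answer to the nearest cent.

Risk-neutral probability p = (1 + 0.04 − 0.85)/(1.35 − 0.85) = 0.1900/0.5000 = 0.3800
Terminal stock prices: S_uuu = 295.2, S_uud = 185.9, S_udd = 117, S_ddd = 73.69
Terminal payoffs (S − K): max(179.2, 0) = 179.2, max(69.9, 0) = 69.9, max(1.045, 0) = 1.045, max(-42.31, 0) = 0
Node uu (S = 218.7): V_uu = 1/1.04·[0.3800·179.2450 + 0.6200·69.8950] = 107.1615
Node ud (S = 137.7): V_ud = 1/1.04·[0.3800·69.8950 + 0.6200·1.0450] = 26.1615
Node dd (S = 86.7): V_dd = 1/1.04·[0.3800·1.0450 + 0.6200·0.0000] = 0.3818
Node u (S = 162): V_u = 1/1.04·[0.3800·107.1615 + 0.6200·26.1615] = 54.7515
Node d (S = 102): V_d = 1/1.04·[0.3800·26.1615 + 0.6200·0.3818] = 9.7867
Node 0 (S = 120): V_0 = 1/1.04·[0.3800·54.7515 + 0.6200·9.7867] = 25.8397

$25.84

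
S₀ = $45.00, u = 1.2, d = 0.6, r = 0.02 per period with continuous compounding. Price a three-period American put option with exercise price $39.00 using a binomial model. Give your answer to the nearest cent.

Risk-neutral probability p = (e^0.02 − 0.6)/(1.2 − 0.6) = 0.4202/0.6000 = 0.7003
Terminal stock prices: S_uuu = 77.76, S_uud = 38.88, S_udd = 19.44, S_ddd = 9.72
Terminal payoffs (K − S): max(-38.76, 0) = 0, max(0.12, 0) = 0.12, max(19.56, 0) = 19.56, max(29.28, 0) = 29.28
Node uu (S = 64.8): continuation = e^(−0.02)·[0.7003·0.0000 + 0.2997·0.1200] = 0.0352; exercise value = 0.0000 ≤ continuation, so V_uu = 0.0352
Node ud (S = 32.4): continuation = e^(−0.02)·[0.7003·0.1200 + 0.2997·19.5600] = 5.8277; exercise value = 6.6000 > continuation, so V_ud = 6.6000 (exercise)
Node dd (S = 16.2): continuation = e^(−0.02)·[0.7003·19.5600 + 0.2997·29.2800] = 22.0277; exercise value = 22.8000 > continuation, so V_dd = 22.8000 (exercise)
Node u (S = 54): continuation = e^(−0.02)·[0.7003·0.0352 + 0.2997·6.6000] = 1.9628; exercise value = 0.0000 ≤ continuation, so V_u = 1.9628
Node d (S = 27): continuation = e^(−0.02)·[0.7003·6.6000 + 0.2997·22.8000] = 11.2277; exercise value = 12.0000 > continuation, so V_d = 12.0000 (exercise)
Node 0 (S = 45): continuation = e^(−0.02)·[0.7003·1.9628 + 0.2997·12.0000] = 4.8722; exercise value = 0.0000 ≤ continuation, so V_0 = 4.8722

$4.87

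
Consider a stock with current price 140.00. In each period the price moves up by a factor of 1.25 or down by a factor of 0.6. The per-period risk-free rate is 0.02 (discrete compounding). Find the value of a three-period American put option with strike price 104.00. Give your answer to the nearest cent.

Risk-neutral probability p = (1 + 0.02 − 0.6)/(1.25 − 0.6) = 0.4200/0.6500 = 0.6462
Terminal stock prices: S_uuu = 273.4, S_uud = 131.2, S_udd = 63, S_ddd = 30.24
Terminal payoffs (K − S): max(-169.4, 0) = 0, max(-27.25, 0) = 0, max(41, 0) = 41, max(73.76, 0) = 73.76
Node uu (S = 218.8): continuation = 1/1.02·[0.6462·0.0000 + 0.3538·0.0000] = 0.0000; exercise value = 0.0000 ≤ continuation, so V_uu = 0.0000
Node ud (S = 105): continuation = 1/1.02·[0.6462·0.0000 + 0.3538·41.0000] = 14.2232; exercise value = 0.0000 ≤ continuation, so V_ud = 14.2232
Node dd (S = 50.4): continuation = 1/1.02·[0.6462·41.0000 + 0.3538·73.7600] = 51.5608; exercise value = 53.6000 > continuation, so V_dd = 53.6000 (exercise)
Node u (S = 175): continuation = 1/1.02·[0.6462·0.0000 + 0.3538·14.2232] = 4.9342; exercise value = 0.0000 ≤ continuation, so V_u = 4.9342
Node d (S = 84): continuation = 1/1.02·[0.6462·14.2232 + 0.3538·53.6000] = 27.6045; exercise value = 20.0000 ≤ continuation, so V_d = 27.6045
Node 0 (S = 140): continuation = 1/1.02·[0.6462·4.9342 + 0.3538·27.6045] = 12.7019; exercise value = 0.0000 ≤ continuation, so V_0 = 12.7019

12.70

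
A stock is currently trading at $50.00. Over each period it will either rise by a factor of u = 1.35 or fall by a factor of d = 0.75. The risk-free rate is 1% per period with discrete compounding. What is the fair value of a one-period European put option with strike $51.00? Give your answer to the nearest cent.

Risk-neutral probability p = (1 + 0.01 − 0.75)/(1.35 − 0.75) = 0.2600/0.6000 = 0.4333
Terminal stock prices: S_u = 67.5, S_d = 37.5
Terminal payoffs (K − S): max(-16.5, 0) = 0, max(13.5, 0) = 13.5
Node 0 (S = 50): V_0 = 1/1.01·[0.4333·0.0000 + 0.5667·13.5000] = 7.5743

$7.57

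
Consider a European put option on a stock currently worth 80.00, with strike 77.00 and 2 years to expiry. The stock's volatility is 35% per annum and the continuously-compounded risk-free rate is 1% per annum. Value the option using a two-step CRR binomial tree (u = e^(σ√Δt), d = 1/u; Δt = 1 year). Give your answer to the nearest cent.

CRR parameters: u = e^(σ√Δt) = e^(0.35·√1) = 1.4191, d = 1/u = 0.7047
Per-period rate: rΔt = 0.01·1 = 0.01, so R = e^0.01 = 1.0101
Risk-neutral probability p = (e^0.01 − 0.7047)/(1.4191 − 0.7047) = 0.3054/0.7144 = 0.4275
Terminal stock prices: S_uu = 161.1, S_ud = 80, S_dd = 39.73
Terminal payoffs (K − S): max(-84.1, 0) = 0, max(-3, 0) = 0, max(37.27, 0) = 37.27
Node u (S = 113.5): V_u = e^(−0.01)·[0.4275·0.0000 + 0.5725·0.0000] = 0.0000
Node d (S = 56.38): V_d = e^(−0.01)·[0.4275·0.0000 + 0.5725·37.2732] = 21.1284
Node 0 (S = 80): V_0 = e^(−0.01)·[0.4275·0.0000 + 0.5725·21.1284] = 11.9767

11.98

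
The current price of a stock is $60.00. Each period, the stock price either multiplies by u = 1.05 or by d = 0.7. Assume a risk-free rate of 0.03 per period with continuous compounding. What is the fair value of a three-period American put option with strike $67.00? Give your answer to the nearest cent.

Risk-neutral probability p = (e^0.03 − 0.7)/(1.05 − 0.7) = 0.3305/0.3500 = 0.9442
Terminal stock prices: S_uuu = 69.46, S_uud = 46.3, S_udd = 30.87, S_ddd = 20.58
Terminal payoffs (K − S): max(-2.458, 0) = 0, max(20.7, 0) = 20.7, max(36.13, 0) = 36.13, max(46.42, 0) = 46.42
Node uu (S = 66.15): continuation = e^(−0.03)·[0.9442·0.0000 + 0.0558·20.6950] = 1.1215; exercise value = 0.8500 ≤ continuation, so V_uu = 1.1215
Node ud (S = 44.1): continuation = e^(−0.03)·[0.9442·20.6950 + 0.0558·36.1300] = 20.9199; exercise value = 22.9000 > continuation, so V_ud = 22.9000 (exercise)
Node dd (S = 29.4): continuation = e^(−0.03)·[0.9442·36.1300 + 0.0558·46.4200] = 35.6199; exercise value = 37.6000 > continuation, so V_dd = 37.6000 (exercise)
Node u (S = 63): continuation = e^(−0.03)·[0.9442·1.1215 + 0.0558·22.9000] = 2.2686; exercise value = 4.0000 > continuation, so V_u = 4.0000 (exercise)
Node d (S = 42): continuation = e^(−0.03)·[0.9442·22.9000 + 0.0558·37.6000] = 23.0199; exercise value = 25.0000 > continuation, so V_d = 25.0000 (exercise)
Node 0 (S = 60): continuation = e^(−0.03)·[0.9442·4.0000 + 0.0558·25.0000] = 5.0199; exercise value = 7.0000 > continuation, so V_0 = 7.0000 (exercise)

$7.00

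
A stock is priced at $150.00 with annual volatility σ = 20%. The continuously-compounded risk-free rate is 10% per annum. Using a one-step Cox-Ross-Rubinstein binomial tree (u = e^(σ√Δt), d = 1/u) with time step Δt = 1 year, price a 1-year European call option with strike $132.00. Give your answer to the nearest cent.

$32.96

CRR parameters: u = e^(σ√Δt) = e^(0.2·√1) = 1.2214, d = 1/u = 0.8187
Per-period rate: rΔt = 0.1·1 = 0.1, so R = e^0.1 = 1.1052
Risk-neutral probability p = (e^0.1 − 0.8187)/(1.2214 − 0.8187) = 0.2864/0.4027 = 0.7113
Terminal stock prices: S_u = 183.2, S_d = 122.8
Terminal payoffs (S − K): max(51.21, 0) = 51.21, max(-9.19, 0) = 0
Node 0 (S = 150): V_0 = e^(−0.1)·[0.7113·51.2104 + 0.2887·0.0000] = 32.9618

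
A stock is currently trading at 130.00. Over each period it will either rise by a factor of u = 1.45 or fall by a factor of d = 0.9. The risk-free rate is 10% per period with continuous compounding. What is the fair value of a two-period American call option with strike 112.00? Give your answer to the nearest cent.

Risk-neutral probability p = (e^0.1 − 0.9)/(1.45 − 0.9) = 0.2052/0.5500 = 0.3730
Terminal stock prices: S_uu = 273.3, S_ud = 169.7, S_dd = 105.3
Terminal payoffs (S − K): max(161.3, 0) = 161.3, max(57.65, 0) = 57.65, max(-6.7, 0) = 0
Node u (S = 188.5): continuation = e^(−0.1)·[0.3730·161.3250 + 0.6270·57.6500] = 87.1582; exercise value = 76.5000 ≤ continuation, so V_u = 87.1582
Node d (S = 117): continuation = e^(−0.1)·[0.3730·57.6500 + 0.6270·0.0000] = 19.4591; exercise value = 5.0000 ≤ continuation, so V_d = 19.4591
Node 0 (S = 130): continuation = e^(−0.1)·[0.3730·87.1582 + 0.6270·19.4591] = 40.4584; exercise value = 18.0000 ≤ continuation, so V_0 = 40.4584

40.46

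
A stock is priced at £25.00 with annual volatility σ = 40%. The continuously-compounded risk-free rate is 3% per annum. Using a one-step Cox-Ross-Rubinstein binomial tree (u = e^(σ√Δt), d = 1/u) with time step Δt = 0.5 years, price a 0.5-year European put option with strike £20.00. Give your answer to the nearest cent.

CRR parameters: u = e^(σ√Δt) = e^(0.4·√0.5) = 1.3269, d = 1/u = 0.7536
Per-period rate: rΔt = 0.03·0.5 = 0.015, so R = e^0.015 = 1.0151
Risk-neutral probability p = (e^0.015 − 0.7536)/(1.3269 − 0.7536) = 0.2615/0.5733 = 0.4561
Terminal stock prices: S_u = 33.17, S_d = 18.84
Terminal payoffs (K − S): max(-13.17, 0) = 0, max(1.159, 0) = 1.159
Node 0 (S = 25): V_0 = e^(−0.015)·[0.4561·0.0000 + 0.5439·1.1590] = 0.6210

£0.62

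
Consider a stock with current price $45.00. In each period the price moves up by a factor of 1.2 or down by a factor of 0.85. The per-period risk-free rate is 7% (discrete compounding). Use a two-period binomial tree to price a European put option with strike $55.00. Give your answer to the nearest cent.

$6.42

Risk-neutral probability p = (1 + 0.07 − 0.85)/(1.2 − 0.85) = 0.2200/0.3500 = 0.6286
Terminal stock prices: S_uu = 64.8, S_ud = 45.9, S_dd = 32.51
Terminal payoffs (K − S): max(-9.8, 0) = 0, max(9.1, 0) = 9.1, max(22.49, 0) = 22.49
Node u (S = 54): V_u = 1/1.07·[0.6286·0.0000 + 0.3714·9.1000] = 3.1589
Node d (S = 38.25): V_d = 1/1.07·[0.6286·9.1000 + 0.3714·22.4875] = 13.1519
Node 0 (S = 45): V_0 = 1/1.07·[0.6286·3.1589 + 0.3714·13.1519] = 6.4211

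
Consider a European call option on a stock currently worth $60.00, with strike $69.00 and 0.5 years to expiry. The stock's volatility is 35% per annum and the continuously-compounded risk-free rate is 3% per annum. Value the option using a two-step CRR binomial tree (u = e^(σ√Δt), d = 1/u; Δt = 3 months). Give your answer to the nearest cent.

CRR parameters: u = e^(σ√Δt) = e^(0.35·√0.25) = 1.1912, d = 1/u = 0.8395
Per-period rate: rΔt = 0.03·0.25 = 0.0075, so R = e^0.0075 = 1.0075
Risk-neutral probability p = (e^0.0075 − 0.8395)/(1.1912 − 0.8395) = 0.1681/0.3518 = 0.4778
Terminal stock prices: S_uu = 85.14, S_ud = 60, S_dd = 42.28
Terminal payoffs (S − K): max(16.14, 0) = 16.14, max(-9, 0) = 0, max(-26.72, 0) = 0
Node u (S = 71.47): V_u = e^(−0.0075)·[0.4778·16.1441 + 0.5222·0.0000] = 7.6554
Node d (S = 50.37): V_d = e^(−0.0075)·[0.4778·0.0000 + 0.5222·0.0000] = 0.0000
Node 0 (S = 60): V_0 = e^(−0.0075)·[0.4778·7.6554 + 0.5222·0.0000] = 3.6301

$3.63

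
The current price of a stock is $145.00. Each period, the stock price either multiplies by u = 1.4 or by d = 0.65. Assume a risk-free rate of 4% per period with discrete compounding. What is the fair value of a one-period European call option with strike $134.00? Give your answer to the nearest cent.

$34.50

Risk-neutral probability p = (1 + 0.04 − 0.65)/(1.4 − 0.65) = 0.3900/0.7500 = 0.5200
Terminal stock prices: S_u = 203, S_d = 94.25
Terminal payoffs (S − K): max(69, 0) = 69, max(-39.75, 0) = 0
Node 0 (S = 145): V_0 = 1/1.04·[0.5200·69.0000 + 0.4800·0.0000] = 34.5000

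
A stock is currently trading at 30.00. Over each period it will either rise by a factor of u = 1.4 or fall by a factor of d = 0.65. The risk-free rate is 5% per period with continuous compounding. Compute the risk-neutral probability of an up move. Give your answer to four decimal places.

Risk-neutral probability p = (e^0.05 − 0.65)/(1.4 − 0.65) = 0.4013/0.7500 = 0.5350

p = 0.5350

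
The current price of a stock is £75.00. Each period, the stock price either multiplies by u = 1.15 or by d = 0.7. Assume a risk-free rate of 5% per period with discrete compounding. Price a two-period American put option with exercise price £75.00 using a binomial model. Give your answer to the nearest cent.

Risk-neutral probability p = (1 + 0.05 − 0.7)/(1.15 − 0.7) = 0.3500/0.4500 = 0.7778
Terminal stock prices: S_uu = 99.19, S_ud = 60.37, S_dd = 36.75
Terminal payoffs (K − S): max(-24.19, 0) = 0, max(14.63, 0) = 14.63, max(38.25, 0) = 38.25
Node u (S = 86.25): continuation = 1/1.05·[0.7778·0.0000 + 0.2222·14.6250] = 3.0952; exercise value = 0.0000 ≤ continuation, so V_u = 3.0952
Node d (S = 52.5): continuation = 1/1.05·[0.7778·14.6250 + 0.2222·38.2500] = 18.9286; exercise value = 22.5000 > continuation, so V_d = 22.5000 (exercise)
Node 0 (S = 75): continuation = 1/1.05·[0.7778·3.0952 + 0.2222·22.5000] = 7.0547; exercise value = 0.0000 ≤ continuation, so V_0 = 7.0547

£7.05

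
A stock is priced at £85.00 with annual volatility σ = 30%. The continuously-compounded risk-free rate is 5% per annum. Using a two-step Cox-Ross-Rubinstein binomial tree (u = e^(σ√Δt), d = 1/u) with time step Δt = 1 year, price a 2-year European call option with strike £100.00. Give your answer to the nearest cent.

£12.90

CRR parameters: u = e^(σ√Δt) = e^(0.3·√1) = 1.3499, d = 1/u = 0.7408
Per-period rate: rΔt = 0.05·1 = 0.05, so R = e^0.05 = 1.0513
Risk-neutral probability p = (e^0.05 − 0.7408)/(1.3499 − 0.7408) = 0.3105/0.6090 = 0.5097
Terminal stock prices: S_uu = 154.9, S_ud = 85, S_dd = 46.65
Terminal payoffs (S − K): max(54.88, 0) = 54.88, max(-15, 0) = 0, max(-53.35, 0) = 0
Node u (S = 114.7): V_u = e^(−0.05)·[0.5097·54.8801 + 0.4903·0.0000] = 26.6103
Node d (S = 62.97): V_d = e^(−0.05)·[0.5097·0.0000 + 0.4903·0.0000] = 0.0000
Node 0 (S = 85): V_0 = e^(−0.05)·[0.5097·26.6103 + 0.4903·0.0000] = 12.9028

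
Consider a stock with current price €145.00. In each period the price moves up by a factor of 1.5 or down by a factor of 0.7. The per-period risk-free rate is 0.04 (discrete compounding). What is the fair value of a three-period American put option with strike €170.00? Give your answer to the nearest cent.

€46.09

Risk-neutral probability p = (1 + 0.04 − 0.7)/(1.5 − 0.7) = 0.3400/0.8000 = 0.4250
Terminal stock prices: S_uuu = 489.4, S_uud = 228.4, S_udd = 106.6, S_ddd = 49.73
Terminal payoffs (K − S): max(-319.4, 0) = 0, max(-58.37, 0) = 0, max(63.43, 0) = 63.43, max(120.3, 0) = 120.3
Node uu (S = 326.2): continuation = 1/1.04·[0.4250·0.0000 + 0.5750·0.0000] = 0.0000; exercise value = 0.0000 ≤ continuation, so V_uu = 0.0000
Node ud (S = 152.2): continuation = 1/1.04·[0.4250·0.0000 + 0.5750·63.4250] = 35.0667; exercise value = 17.7500 ≤ continuation, so V_ud = 35.0667
Node dd (S = 71.05): continuation = 1/1.04·[0.4250·63.4250 + 0.5750·120.2650] = 92.4115; exercise value = 98.9500 > continuation, so V_dd = 98.9500 (exercise)
Node u (S = 217.5): continuation = 1/1.04·[0.4250·0.0000 + 0.5750·35.0667] = 19.3878; exercise value = 0.0000 ≤ continuation, so V_u = 19.3878
Node d (S = 101.5): continuation = 1/1.04·[0.4250·35.0667 + 0.5750·98.9500] = 69.0381; exercise value = 68.5000 ≤ continuation, so V_d = 69.0381
Node 0 (S = 145): continuation = 1/1.04·[0.4250·19.3878 + 0.5750·69.0381] = 46.0930; exercise value = 25.0000 ≤ continuation, so V_0 = 46.0930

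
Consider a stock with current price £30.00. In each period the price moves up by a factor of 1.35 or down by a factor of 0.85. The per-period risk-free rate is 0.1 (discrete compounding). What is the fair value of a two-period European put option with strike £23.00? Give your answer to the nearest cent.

Risk-neutral probability p = (1 + 0.1 − 0.85)/(1.35 − 0.85) = 0.2500/0.5000 = 0.5000
Terminal stock prices: S_uu = 54.68, S_ud = 34.42, S_dd = 21.67
Terminal payoffs (K − S): max(-31.68, 0) = 0, max(-11.42, 0) = 0, max(1.325, 0) = 1.325
Node u (S = 40.5): V_u = 1/1.1·[0.5000·0.0000 + 0.5000·0.0000] = 0.0000
Node d (S = 25.5): V_d = 1/1.1·[0.5000·0.0000 + 0.5000·1.3250] = 0.6023
Node 0 (S = 30): V_0 = 1/1.1·[0.5000·0.0000 + 0.5000·0.6023] = 0.2738

£0.27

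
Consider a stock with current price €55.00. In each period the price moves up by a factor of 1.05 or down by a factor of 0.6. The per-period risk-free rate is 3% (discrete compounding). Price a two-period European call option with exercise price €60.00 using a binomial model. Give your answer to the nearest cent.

Risk-neutral probability p = (1 + 0.03 − 0.6)/(1.05 − 0.6) = 0.4300/0.4500 = 0.9556
Terminal stock prices: S_uu = 60.64, S_ud = 34.65, S_dd = 19.8
Terminal payoffs (S − K): max(0.6375, 0) = 0.6375, max(-25.35, 0) = 0, max(-40.2, 0) = 0
Node u (S = 57.75): V_u = 1/1.03·[0.9556·0.6375 + 0.0444·0.0000] = 0.5914
Node d (S = 33): V_d = 1/1.03·[0.9556·0.0000 + 0.0444·0.0000] = 0.0000
Node 0 (S = 55): V_0 = 1/1.03·[0.9556·0.5914 + 0.0444·0.0000] = 0.5487

€0.55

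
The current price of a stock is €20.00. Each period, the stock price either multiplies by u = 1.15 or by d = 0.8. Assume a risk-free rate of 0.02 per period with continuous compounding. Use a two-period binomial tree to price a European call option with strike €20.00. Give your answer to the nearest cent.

Risk-neutral probability p = (e^0.02 − 0.8)/(1.15 − 0.8) = 0.2202/0.3500 = 0.6291
Terminal stock prices: S_uu = 26.45, S_ud = 18.4, S_dd = 12.8
Terminal payoffs (S − K): max(6.45, 0) = 6.45, max(-1.6, 0) = 0, max(-7.2, 0) = 0
Node u (S = 23): V_u = e^(−0.02)·[0.6291·6.4500 + 0.3709·0.0000] = 3.9776
Node d (S = 16): V_d = e^(−0.02)·[0.6291·0.0000 + 0.3709·0.0000] = 0.0000
Node 0 (S = 20): V_0 = e^(−0.02)·[0.6291·3.9776 + 0.3709·0.0000] = 2.4530

€2.45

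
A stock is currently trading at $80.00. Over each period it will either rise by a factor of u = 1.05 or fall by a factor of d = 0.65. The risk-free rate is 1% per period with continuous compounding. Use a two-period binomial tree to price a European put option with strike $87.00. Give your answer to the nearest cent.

Risk-neutral probability p = (e^0.01 − 0.65)/(1.05 − 0.65) = 0.3601/0.4000 = 0.9001
Terminal stock prices: S_uu = 88.2, S_ud = 54.6, S_dd = 33.8
Terminal payoffs (K − S): max(-1.2, 0) = 0, max(32.4, 0) = 32.4, max(53.2, 0) = 53.2
Node u (S = 84): V_u = e^(−0.01)·[0.9001·0.0000 + 0.0999·32.4000] = 3.2037
Node d (S = 52): V_d = e^(−0.01)·[0.9001·32.4000 + 0.0999·53.2000] = 34.1343
Node 0 (S = 80): V_0 = e^(−0.01)·[0.9001·3.2037 + 0.0999·34.1343] = 6.2303

$6.23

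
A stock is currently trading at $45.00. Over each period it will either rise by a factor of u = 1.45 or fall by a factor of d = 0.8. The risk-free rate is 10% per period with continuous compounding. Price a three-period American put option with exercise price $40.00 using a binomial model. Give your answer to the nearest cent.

$2.58

Risk-neutral probability p = (e^0.1 − 0.8)/(1.45 − 0.8) = 0.3052/0.6500 = 0.4695
Terminal stock prices: S_uuu = 137.2, S_uud = 75.69, S_udd = 41.76, S_ddd = 23.04
Terminal payoffs (K − S): max(-97.19, 0) = 0, max(-35.69, 0) = 0, max(-1.76, 0) = 0, max(16.96, 0) = 16.96
Node uu (S = 94.61): continuation = e^(−0.1)·[0.4695·0.0000 + 0.5305·0.0000] = 0.0000; exercise value = 0.0000 ≤ continuation, so V_uu = 0.0000
Node ud (S = 52.2): continuation = e^(−0.1)·[0.4695·0.0000 + 0.5305·0.0000] = 0.0000; exercise value = 0.0000 ≤ continuation, so V_ud = 0.0000
Node dd (S = 28.8): continuation = e^(−0.1)·[0.4695·0.0000 + 0.5305·16.9600] = 8.1412; exercise value = 11.2000 > continuation, so V_dd = 11.2000 (exercise)
Node u (S = 65.25): continuation = e^(−0.1)·[0.4695·0.0000 + 0.5305·0.0000] = 0.0000; exercise value = 0.0000 ≤ continuation, so V_u = 0.0000
Node d (S = 36): continuation = e^(−0.1)·[0.4695·0.0000 + 0.5305·11.2000] = 5.3762; exercise value = 4.0000 ≤ continuation, so V_d = 5.3762
Node 0 (S = 45): continuation = e^(−0.1)·[0.4695·0.0000 + 0.5305·5.3762] = 2.5807; exercise value = 0.0000 ≤ continuation, so V_0 = 2.5807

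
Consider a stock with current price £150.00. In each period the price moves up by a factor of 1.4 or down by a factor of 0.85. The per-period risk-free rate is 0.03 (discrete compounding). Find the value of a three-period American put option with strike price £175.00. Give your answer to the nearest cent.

£34.73

Risk-neutral probability p = (1 + 0.03 − 0.85)/(1.4 − 0.85) = 0.1800/0.5500 = 0.3273
Terminal stock prices: S_uuu = 411.6, S_uud = 249.9, S_udd = 151.7, S_ddd = 92.12
Terminal payoffs (K − S): max(-236.6, 0) = 0, max(-74.9, 0) = 0, max(23.28, 0) = 23.28, max(82.88, 0) = 82.88
Node uu (S = 294): continuation = 1/1.03·[0.3273·0.0000 + 0.6727·0.0000] = 0.0000; exercise value = 0.0000 ≤ continuation, so V_uu = 0.0000
Node ud (S = 178.5): continuation = 1/1.03·[0.3273·0.0000 + 0.6727·23.2750] = 15.2017; exercise value = 0.0000 ≤ continuation, so V_ud = 15.2017
Node dd (S = 108.4): continuation = 1/1.03·[0.3273·23.2750 + 0.6727·82.8813] = 61.5279; exercise value = 66.6250 > continuation, so V_dd = 66.6250 (exercise)
Node u (S = 210): continuation = 1/1.03·[0.3273·0.0000 + 0.6727·15.2017] = 9.9287; exercise value = 0.0000 ≤ continuation, so V_u = 9.9287
Node d (S = 127.5): continuation = 1/1.03·[0.3273·15.2017 + 0.6727·66.6250] = 48.3452; exercise value = 47.5000 ≤ continuation, so V_d = 48.3452
Node 0 (S = 150): continuation = 1/1.03·[0.3273·9.9287 + 0.6727·48.3452] = 34.7306; exercise value = 25.0000 ≤ continuation, so V_0 = 34.7306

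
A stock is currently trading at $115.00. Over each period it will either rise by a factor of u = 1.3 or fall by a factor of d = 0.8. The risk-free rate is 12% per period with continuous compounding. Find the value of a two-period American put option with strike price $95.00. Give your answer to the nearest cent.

$2.00

Risk-neutral probability p = (e^0.12 − 0.8)/(1.3 − 0.8) = 0.3275/0.5000 = 0.6550
Terminal stock prices: S_uu = 194.4, S_ud = 119.6, S_dd = 73.6
Terminal payoffs (K − S): max(-99.35, 0) = 0, max(-24.6, 0) = 0, max(21.4, 0) = 21.4
Node u (S = 149.5): continuation = e^(−0.12)·[0.6550·0.0000 + 0.3450·0.0000] = 0.0000; exercise value = 0.0000 ≤ continuation, so V_u = 0.0000
Node d (S = 92): continuation = e^(−0.12)·[0.6550·0.0000 + 0.3450·21.4000] = 6.5483; exercise value = 3.0000 ≤ continuation, so V_d = 6.5483
Node 0 (S = 115): continuation = e^(−0.12)·[0.6550·0.0000 + 0.3450·6.5483] = 2.0037; exercise value = 0.0000 ≤ continuation, so V_0 = 2.0037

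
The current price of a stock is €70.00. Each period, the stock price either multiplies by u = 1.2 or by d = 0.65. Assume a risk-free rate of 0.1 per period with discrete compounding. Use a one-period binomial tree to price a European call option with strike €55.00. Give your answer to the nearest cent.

Risk-neutral probability p = (1 + 0.1 − 0.65)/(1.2 − 0.65) = 0.4500/0.5500 = 0.8182
Terminal stock prices: S_u = 84, S_d = 45.5
Terminal payoffs (S − K): max(29, 0) = 29, max(-9.5, 0) = 0
Node 0 (S = 70): V_0 = 1/1.1·[0.8182·29.0000 + 0.1818·0.0000] = 21.5702

€21.57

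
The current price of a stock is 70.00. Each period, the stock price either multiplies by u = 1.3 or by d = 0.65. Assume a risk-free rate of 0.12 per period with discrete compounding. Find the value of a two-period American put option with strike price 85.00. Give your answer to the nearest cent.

15.00

Risk-neutral probability p = (1 + 0.12 − 0.65)/(1.3 − 0.65) = 0.4700/0.6500 = 0.7231
Terminal stock prices: S_uu = 118.3, S_ud = 59.15, S_dd = 29.58
Terminal payoffs (K − S): max(-33.3, 0) = 0, max(25.85, 0) = 25.85, max(55.42, 0) = 55.42
Node u (S = 91): continuation = 1/1.12·[0.7231·0.0000 + 0.2769·25.8500] = 6.3915; exercise value = 0.0000 ≤ continuation, so V_u = 6.3915
Node d (S = 45.5): continuation = 1/1.12·[0.7231·25.8500 + 0.2769·55.4250] = 30.3929; exercise value = 39.5000 > continuation, so V_d = 39.5000 (exercise)
Node 0 (S = 70): continuation = 1/1.12·[0.7231·6.3915 + 0.2769·39.5000] = 13.8929; exercise value = 15.0000 > continuation, so V_0 = 15.0000 (exercise)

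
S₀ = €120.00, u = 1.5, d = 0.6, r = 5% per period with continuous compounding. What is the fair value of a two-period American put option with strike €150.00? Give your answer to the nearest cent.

€46.49

Risk-neutral probability p = (e^0.05 − 0.6)/(1.5 − 0.6) = 0.4513/0.9000 = 0.5014
Terminal stock prices: S_uu = 270, S_ud = 108, S_dd = 43.2
Terminal payoffs (K − S): max(-120, 0) = 0, max(42, 0) = 42, max(106.8, 0) = 106.8
Node u (S = 180): continuation = e^(−0.05)·[0.5014·0.0000 + 0.4986·42.0000] = 19.9194; exercise value = 0.0000 ≤ continuation, so V_u = 19.9194
Node d (S = 72): continuation = e^(−0.05)·[0.5014·42.0000 + 0.4986·106.8000] = 70.6844; exercise value = 78.0000 > continuation, so V_d = 78.0000 (exercise)
Node 0 (S = 120): continuation = e^(−0.05)·[0.5014·19.9194 + 0.4986·78.0000] = 46.4939; exercise value = 30.0000 ≤ continuation, so V_0 = 46.4939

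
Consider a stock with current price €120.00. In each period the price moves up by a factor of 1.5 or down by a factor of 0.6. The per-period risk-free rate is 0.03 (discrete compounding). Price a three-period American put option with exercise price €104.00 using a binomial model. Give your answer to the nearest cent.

€24.98

Risk-neutral probability p = (1 + 0.03 − 0.6)/(1.5 − 0.6) = 0.4300/0.9000 = 0.4778
Terminal stock prices: S_uuu = 405, S_uud = 162, S_udd = 64.8, S_ddd = 25.92
Terminal payoffs (K − S): max(-301, 0) = 0, max(-58, 0) = 0, max(39.2, 0) = 39.2, max(78.08, 0) = 78.08
Node uu (S = 270): continuation = 1/1.03·[0.4778·0.0000 + 0.5222·0.0000] = 0.0000; exercise value = 0.0000 ≤ continuation, so V_uu = 0.0000
Node ud (S = 108): continuation = 1/1.03·[0.4778·0.0000 + 0.5222·39.2000] = 19.8749; exercise value = 0.0000 ≤ continuation, so V_ud = 19.8749
Node dd (S = 43.2): continuation = 1/1.03·[0.4778·39.2000 + 0.5222·78.0800] = 57.7709; exercise value = 60.8000 > continuation, so V_dd = 60.8000 (exercise)
Node u (S = 180): continuation = 1/1.03·[0.4778·0.0000 + 0.5222·19.8749] = 10.0768; exercise value = 0.0000 ≤ continuation, so V_u = 10.0768
Node d (S = 72): continuation = 1/1.03·[0.4778·19.8749 + 0.5222·60.8000] = 40.0455; exercise value = 32.0000 ≤ continuation, so V_d = 40.0455
Node 0 (S = 120): continuation = 1/1.03·[0.4778·10.0768 + 0.5222·40.0455] = 24.9778; exercise value = 0.0000 ≤ continuation, so V_0 = 24.9778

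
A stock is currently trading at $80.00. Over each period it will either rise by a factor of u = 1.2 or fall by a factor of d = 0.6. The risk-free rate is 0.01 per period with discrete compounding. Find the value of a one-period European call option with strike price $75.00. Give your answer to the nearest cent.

Risk-neutral probability p = (1 + 0.01 − 0.6)/(1.2 − 0.6) = 0.4100/0.6000 = 0.6833
Terminal stock prices: S_u = 96, S_d = 48
Terminal payoffs (S − K): max(21, 0) = 21, max(-27, 0) = 0
Node 0 (S = 80): V_0 = 1/1.01·[0.6833·21.0000 + 0.3167·0.0000] = 14.2079

$14.21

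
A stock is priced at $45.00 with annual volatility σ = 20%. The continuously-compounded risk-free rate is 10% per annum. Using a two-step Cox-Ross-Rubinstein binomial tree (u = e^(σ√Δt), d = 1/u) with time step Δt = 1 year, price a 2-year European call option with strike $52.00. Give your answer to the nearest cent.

CRR parameters: u = e^(σ√Δt) = e^(0.2·√1) = 1.2214, d = 1/u = 0.8187
Per-period rate: rΔt = 0.1·1 = 0.1, so R = e^0.1 = 1.1052
Risk-neutral probability p = (e^0.1 − 0.8187)/(1.2214 − 0.8187) = 0.2864/0.4027 = 0.7113
Terminal stock prices: S_uu = 67.13, S_ud = 45, S_dd = 30.16
Terminal payoffs (S − K): max(15.13, 0) = 15.13, max(-7, 0) = 0, max(-21.84, 0) = 0
Node u (S = 54.96): V_u = e^(−0.1)·[0.7113·15.1321 + 0.2887·0.0000] = 9.7399
Node d (S = 36.84): V_d = e^(−0.1)·[0.7113·0.0000 + 0.2887·0.0000] = 0.0000
Node 0 (S = 45): V_0 = e^(−0.1)·[0.7113·9.7399 + 0.2887·0.0000] = 6.2691

$6.27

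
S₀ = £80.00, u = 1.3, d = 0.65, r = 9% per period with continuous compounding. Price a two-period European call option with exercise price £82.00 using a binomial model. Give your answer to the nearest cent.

Risk-neutral probability p = (e^0.09 − 0.65)/(1.3 − 0.65) = 0.4442/0.6500 = 0.6833
Terminal stock prices: S_uu = 135.2, S_ud = 67.6, S_dd = 33.8
Terminal payoffs (S − K): max(53.2, 0) = 53.2, max(-14.4, 0) = 0, max(-48.2, 0) = 0
Node u (S = 104): V_u = e^(−0.09)·[0.6833·53.2000 + 0.3167·0.0000] = 33.2250
Node d (S = 52): V_d = e^(−0.09)·[0.6833·0.0000 + 0.3167·0.0000] = 0.0000
Node 0 (S = 80): V_0 = e^(−0.09)·[0.6833·33.2250 + 0.3167·0.0000] = 20.7500

£20.75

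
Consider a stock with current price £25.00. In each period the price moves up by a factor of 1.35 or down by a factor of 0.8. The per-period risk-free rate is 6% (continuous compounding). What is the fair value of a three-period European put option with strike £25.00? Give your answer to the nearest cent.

£2.58

Risk-neutral probability p = (e^0.06 − 0.8)/(1.35 − 0.8) = 0.2618/0.5500 = 0.4761
Terminal stock prices: S_uuu = 61.51, S_uud = 36.45, S_udd = 21.6, S_ddd = 12.8
Terminal payoffs (K − S): max(-36.51, 0) = 0, max(-11.45, 0) = 0, max(3.4, 0) = 3.4, max(12.2, 0) = 12.2
Node uu (S = 45.56): V_uu = e^(−0.06)·[0.4761·0.0000 + 0.5239·0.0000] = 0.0000
Node ud (S = 27): V_ud = e^(−0.06)·[0.4761·0.0000 + 0.5239·3.4000] = 1.6776
Node dd (S = 16): V_dd = e^(−0.06)·[0.4761·3.4000 + 0.5239·12.2000] = 7.5441
Node u (S = 33.75): V_u = e^(−0.06)·[0.4761·0.0000 + 0.5239·1.6776] = 0.8278
Node d (S = 20): V_d = e^(−0.06)·[0.4761·1.6776 + 0.5239·7.5441] = 4.4746
Node 0 (S = 25): V_0 = e^(−0.06)·[0.4761·0.8278 + 0.5239·4.4746] = 2.5790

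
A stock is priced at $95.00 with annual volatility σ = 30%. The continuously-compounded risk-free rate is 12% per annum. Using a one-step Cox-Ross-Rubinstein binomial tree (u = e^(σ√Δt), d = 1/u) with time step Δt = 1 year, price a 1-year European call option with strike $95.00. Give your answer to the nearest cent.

$18.72

CRR parameters: u = e^(σ√Δt) = e^(0.3·√1) = 1.3499, d = 1/u = 0.7408
Per-period rate: rΔt = 0.12·1 = 0.12, so R = e^0.12 = 1.1275
Risk-neutral probability p = (e^0.12 − 0.7408)/(1.3499 − 0.7408) = 0.3867/0.6090 = 0.6349
Terminal stock prices: S_u = 128.2, S_d = 70.38
Terminal payoffs (S − K): max(33.24, 0) = 33.24, max(-24.62, 0) = 0
Node 0 (S = 95): V_0 = e^(−0.12)·[0.6349·33.2366 + 0.3651·0.0000] = 18.7157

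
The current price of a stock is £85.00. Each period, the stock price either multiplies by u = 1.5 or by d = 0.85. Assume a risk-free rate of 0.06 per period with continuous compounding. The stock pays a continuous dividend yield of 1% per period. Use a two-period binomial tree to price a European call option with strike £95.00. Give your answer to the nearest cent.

£13.26

Per-period risk-free factor R = e^0.06 = 1.0618; dividend-adjusted growth = e^(0.06−0.01) = 1.0513.
Risk-neutral probability p = (1.0513 − 0.85)/(1.5 − 0.85) = 0.2013/0.6500 = 0.3096
Terminal stock prices: S_uu = 191.2, S_ud = 108.4, S_dd = 61.41
Terminal payoffs (S − K): max(96.25, 0) = 96.25, max(13.38, 0) = 13.38, max(-33.59, 0) = 0
Node u (S = 127.5): V_u = e^(−0.06)·[0.3096·96.2500 + 0.6904·13.3750] = 36.7637
Node d (S = 72.25): V_d = e^(−0.06)·[0.3096·13.3750 + 0.6904·0.0000] = 3.9004
Node 0 (S = 85): V_0 = e^(−0.06)·[0.3096·36.7637 + 0.6904·3.9004] = 13.2567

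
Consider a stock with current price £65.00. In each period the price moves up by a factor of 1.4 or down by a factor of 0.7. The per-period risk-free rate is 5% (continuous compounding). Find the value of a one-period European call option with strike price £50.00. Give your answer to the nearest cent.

£19.57

Risk-neutral probability p = (e^0.05 − 0.7)/(1.4 − 0.7) = 0.3513/0.7000 = 0.5018
Terminal stock prices: S_u = 91, S_d = 45.5
Terminal payoffs (S − K): max(41, 0) = 41, max(-4.5, 0) = 0
Node 0 (S = 65): V_0 = e^(−0.05)·[0.5018·41.0000 + 0.4982·0.0000] = 19.5710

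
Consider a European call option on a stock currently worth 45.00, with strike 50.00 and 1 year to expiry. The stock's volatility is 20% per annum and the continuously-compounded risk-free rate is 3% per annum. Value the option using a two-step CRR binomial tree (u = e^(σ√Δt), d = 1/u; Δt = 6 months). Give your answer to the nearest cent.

2.53

CRR parameters: u = e^(σ√Δt) = e^(0.2·√0.5) = 1.1519, d = 1/u = 0.8681
Per-period rate: rΔt = 0.03·0.5 = 0.015, so R = e^0.015 = 1.0151
Risk-neutral probability p = (e^0.015 − 0.8681)/(1.1519 − 0.8681) = 0.1470/0.2838 = 0.5180
Terminal stock prices: S_uu = 59.71, S_ud = 45, S_dd = 33.91
Terminal payoffs (S − K): max(9.71, 0) = 9.71, max(-5, 0) = 0, max(-16.09, 0) = 0
Node u (S = 51.84): V_u = e^(−0.015)·[0.5180·9.7103 + 0.4820·0.0000] = 4.9547
Node d (S = 39.07): V_d = e^(−0.015)·[0.5180·0.0000 + 0.4820·0.0000] = 0.0000
Node 0 (S = 45): V_0 = e^(−0.015)·[0.5180·4.9547 + 0.4820·0.0000] = 2.5281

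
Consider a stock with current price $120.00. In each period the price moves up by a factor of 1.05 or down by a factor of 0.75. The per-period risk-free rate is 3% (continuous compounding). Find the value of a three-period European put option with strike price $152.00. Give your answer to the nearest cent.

$18.92

Risk-neutral probability p = (e^0.03 − 0.75)/(1.05 − 0.75) = 0.2805/0.3000 = 0.9348
Terminal stock prices: S_uuu = 138.9, S_uud = 99.23, S_udd = 70.88, S_ddd = 50.62
Terminal payoffs (K − S): max(13.08, 0) = 13.08, max(52.77, 0) = 52.77, max(81.12, 0) = 81.12, max(101.4, 0) = 101.4
Node uu (S = 132.3): V_uu = e^(−0.03)·[0.9348·13.0850 + 0.0652·52.7750] = 15.2077
Node ud (S = 94.5): V_ud = e^(−0.03)·[0.9348·52.7750 + 0.0652·81.1250] = 53.0077
Node dd (S = 67.5): V_dd = e^(−0.03)·[0.9348·81.1250 + 0.0652·101.3750] = 80.0077
Node u (S = 126): V_u = e^(−0.03)·[0.9348·15.2077 + 0.0652·53.0077] = 17.1482
Node d (S = 90): V_d = e^(−0.03)·[0.9348·53.0077 + 0.0652·80.0077] = 53.1482
Node 0 (S = 120): V_0 = e^(−0.03)·[0.9348·17.1482 + 0.0652·53.1482] = 18.9175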